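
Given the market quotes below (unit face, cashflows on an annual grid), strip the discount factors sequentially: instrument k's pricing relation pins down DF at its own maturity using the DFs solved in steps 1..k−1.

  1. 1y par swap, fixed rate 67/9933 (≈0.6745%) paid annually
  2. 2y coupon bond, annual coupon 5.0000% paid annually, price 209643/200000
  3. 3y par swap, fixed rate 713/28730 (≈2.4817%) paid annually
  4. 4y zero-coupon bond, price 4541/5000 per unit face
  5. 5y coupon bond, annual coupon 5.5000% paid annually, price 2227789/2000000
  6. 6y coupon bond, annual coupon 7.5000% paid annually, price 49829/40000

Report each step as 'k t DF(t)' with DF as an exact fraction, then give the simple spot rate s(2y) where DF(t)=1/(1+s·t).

step 1 [1y] swap r/1=67/9933: DF=(1 − 67/9933·(0))/(1+67/9933) = 9933/10000 ≈ 0.993300
step 2 [2y] bond c/1=1/20: DF=(209643/200000 − 1/20·(0.993300))/(1+1/20) = 951/1000 ≈ 0.951000
step 3 [3y] swap r/1=713/28730: DF=(1 − 713/28730·(0.993300+0.951000))/(1+713/28730) = 9287/10000 ≈ 0.928700
step 4 [4y] zero: DF = P = 4541/5000 ≈ 0.908200
step 5 [5y] bond c/1=11/200: DF=(2227789/2000000 − 11/200·(0.993300+0.951000+0.928700+0.908200))/(1+11/200) = 8587/10000 ≈ 0.858700
step 6 [6y] bond c/1=3/40: DF=(49829/40000 − 3/40·(0.993300+0.951000+0.928700+0.908200+0.858700))/(1+3/40) = 8351/10000 ≈ 0.835100

1 1 9933/10000
2 2 951/1000
3 3 9287/10000
4 4 4541/5000
5 5 8587/10000
6 6 8351/10000
s(2y) = (1/(951/1000) − 1)/(2) = 49/1902 ≈ 2.5762%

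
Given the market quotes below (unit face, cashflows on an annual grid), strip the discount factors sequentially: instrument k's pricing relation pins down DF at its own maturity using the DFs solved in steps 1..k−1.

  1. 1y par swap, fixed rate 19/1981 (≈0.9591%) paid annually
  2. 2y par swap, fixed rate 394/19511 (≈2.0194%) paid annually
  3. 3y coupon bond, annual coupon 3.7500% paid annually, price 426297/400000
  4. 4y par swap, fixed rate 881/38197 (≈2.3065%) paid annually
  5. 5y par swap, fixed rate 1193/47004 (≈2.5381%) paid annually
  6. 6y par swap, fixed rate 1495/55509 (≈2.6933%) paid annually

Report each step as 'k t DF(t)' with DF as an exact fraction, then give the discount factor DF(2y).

1 1 1981/2000
2 2 4803/5000
3 3 9567/10000
4 4 9119/10000
5 5 8807/10000
6 6 1701/2000
DF(2y) = 4803/5000 ≈ 0.960600

step 1 [1y] swap r/1=19/1981: DF=(1 − 19/1981·(0))/(1+19/1981) = 1981/2000 ≈ 0.990500
step 2 [2y] swap r/1=394/19511: DF=(1 − 394/19511·(0.990500))/(1+394/19511) = 4803/5000 ≈ 0.960600
step 3 [3y] bond c/1=3/80: DF=(426297/400000 − 3/80·(0.990500+0.960600))/(1+3/80) = 9567/10000 ≈ 0.956700
step 4 [4y] swap r/1=881/38197: DF=(1 − 881/38197·(0.990500+0.960600+0.956700))/(1+881/38197) = 9119/10000 ≈ 0.911900
step 5 [5y] swap r/1=1193/47004: DF=(1 − 1193/47004·(0.990500+0.960600+0.956700+0.911900))/(1+1193/47004) = 8807/10000 ≈ 0.880700
step 6 [6y] swap r/1=1495/55509: DF=(1 − 1495/55509·(0.990500+0.960600+0.956700+0.911900+0.880700))/(1+1495/55509) = 1701/2000 ≈ 0.850500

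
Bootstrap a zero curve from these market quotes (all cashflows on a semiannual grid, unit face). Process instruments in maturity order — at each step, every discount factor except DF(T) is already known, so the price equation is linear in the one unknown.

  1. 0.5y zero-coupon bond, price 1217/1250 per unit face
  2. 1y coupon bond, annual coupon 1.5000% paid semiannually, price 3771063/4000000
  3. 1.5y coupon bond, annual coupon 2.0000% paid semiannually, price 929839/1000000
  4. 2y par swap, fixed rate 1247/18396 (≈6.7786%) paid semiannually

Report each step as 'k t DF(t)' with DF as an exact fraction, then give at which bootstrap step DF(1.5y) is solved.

1 1/2 1217/1250
2 1 1857/2000
3 3/2 4509/5000
4 2 8753/10000
DF(1.5y) is solved at step 3

step 1 [0.5y] zero: DF = P = 1217/1250 ≈ 0.973600
step 2 [1y] bond c/2=3/400: DF=(3771063/4000000 − 3/400·(0.973600))/(1+3/400) = 1857/2000 ≈ 0.928500
step 3 [1.5y] bond c/2=1/100: DF=(929839/1000000 − 1/100·(0.973600+0.928500))/(1+1/100) = 4509/5000 ≈ 0.901800
step 4 [2y] swap r/2=1247/36792: DF=(1 − 1247/36792·(0.973600+0.928500+0.901800))/(1+1247/36792) = 8753/10000 ≈ 0.875300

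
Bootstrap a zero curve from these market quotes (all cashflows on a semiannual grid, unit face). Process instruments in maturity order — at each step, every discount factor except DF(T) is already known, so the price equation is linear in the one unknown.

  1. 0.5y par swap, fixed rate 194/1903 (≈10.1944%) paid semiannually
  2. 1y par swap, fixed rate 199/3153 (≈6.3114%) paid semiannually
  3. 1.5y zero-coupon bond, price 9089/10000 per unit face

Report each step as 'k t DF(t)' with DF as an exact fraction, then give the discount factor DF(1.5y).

step 1 [0.5y] swap r/2=97/1903: DF=(1 − 97/1903·(0))/(1+97/1903) = 1903/2000 ≈ 0.951500
step 2 [1y] swap r/2=199/6306: DF=(1 − 199/6306·(0.951500))/(1+199/6306) = 9403/10000 ≈ 0.940300
step 3 [1.5y] zero: DF = P = 9089/10000 ≈ 0.908900

1 1/2 1903/2000
2 1 9403/10000
3 3/2 9089/10000
DF(1.5y) = 9089/10000 ≈ 0.908900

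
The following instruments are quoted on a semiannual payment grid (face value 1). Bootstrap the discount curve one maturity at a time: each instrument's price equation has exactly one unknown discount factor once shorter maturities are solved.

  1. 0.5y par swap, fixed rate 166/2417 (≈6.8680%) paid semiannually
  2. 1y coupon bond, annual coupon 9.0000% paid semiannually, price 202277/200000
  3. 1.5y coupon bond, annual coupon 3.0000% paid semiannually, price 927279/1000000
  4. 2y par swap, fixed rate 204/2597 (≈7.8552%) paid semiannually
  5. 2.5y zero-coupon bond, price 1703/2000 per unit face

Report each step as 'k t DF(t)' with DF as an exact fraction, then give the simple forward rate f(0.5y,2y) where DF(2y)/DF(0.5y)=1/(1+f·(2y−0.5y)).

step 1 [0.5y] swap r/2=83/2417: DF=(1 − 83/2417·(0))/(1+83/2417) = 2417/2500 ≈ 0.966800
step 2 [1y] bond c/2=9/200: DF=(202277/200000 − 9/200·(0.966800))/(1+9/200) = 4631/5000 ≈ 0.926200
step 3 [1.5y] bond c/2=3/200: DF=(927279/1000000 − 3/200·(0.966800+0.926200))/(1+3/200) = 1107/1250 ≈ 0.885600
step 4 [2y] swap r/2=102/2597: DF=(1 − 102/2597·(0.966800+0.926200+0.885600))/(1+102/2597) = 2143/2500 ≈ 0.857200
step 5 [2.5y] zero: DF = P = 1703/2000 ≈ 0.851500

1 1/2 2417/2500
2 1 4631/5000
3 3/2 1107/1250
4 2 2143/2500
5 5/2 1703/2000
f(0.5y,2y) = ((2417/2500)/(2143/2500) − 1)/(3/2) = 548/6429 ≈ 8.5239%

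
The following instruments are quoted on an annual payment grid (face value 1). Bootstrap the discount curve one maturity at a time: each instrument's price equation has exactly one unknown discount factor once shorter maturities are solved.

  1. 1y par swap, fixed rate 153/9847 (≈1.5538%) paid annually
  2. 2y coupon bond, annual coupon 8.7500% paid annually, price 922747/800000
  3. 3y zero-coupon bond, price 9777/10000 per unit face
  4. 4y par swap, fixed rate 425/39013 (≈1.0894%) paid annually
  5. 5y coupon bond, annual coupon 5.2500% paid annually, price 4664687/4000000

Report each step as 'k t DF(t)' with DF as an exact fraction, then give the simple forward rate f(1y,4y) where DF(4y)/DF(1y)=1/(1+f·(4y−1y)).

1 1 9847/10000
2 2 4907/5000
3 3 9777/10000
4 4 383/400
5 5 4567/5000
f(1y,4y) = ((9847/10000)/(383/400) − 1)/(3) = 272/28725 ≈ 0.9469%

step 1 [1y] swap r/1=153/9847: DF=(1 − 153/9847·(0))/(1+153/9847) = 9847/10000 ≈ 0.984700
step 2 [2y] bond c/1=7/80: DF=(922747/800000 − 7/80·(0.984700))/(1+7/80) = 4907/5000 ≈ 0.981400
step 3 [3y] zero: DF = P = 9777/10000 ≈ 0.977700
step 4 [4y] swap r/1=425/39013: DF=(1 − 425/39013·(0.984700+0.981400+0.977700))/(1+425/39013) = 383/400 ≈ 0.957500
step 5 [5y] bond c/1=21/400: DF=(4664687/4000000 − 21/400·(0.984700+0.981400+0.977700+0.957500))/(1+21/400) = 4567/5000 ≈ 0.913400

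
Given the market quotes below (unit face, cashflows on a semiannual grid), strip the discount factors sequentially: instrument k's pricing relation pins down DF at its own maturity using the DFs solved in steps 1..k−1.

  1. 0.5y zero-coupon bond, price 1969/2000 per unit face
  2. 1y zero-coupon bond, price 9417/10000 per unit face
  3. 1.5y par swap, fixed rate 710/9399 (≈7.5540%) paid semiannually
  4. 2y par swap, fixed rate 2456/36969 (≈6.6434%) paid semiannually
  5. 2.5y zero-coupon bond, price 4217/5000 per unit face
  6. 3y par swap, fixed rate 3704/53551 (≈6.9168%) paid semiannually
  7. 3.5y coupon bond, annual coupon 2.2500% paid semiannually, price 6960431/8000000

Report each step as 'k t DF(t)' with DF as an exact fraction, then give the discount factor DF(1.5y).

step 1 [0.5y] zero: DF = P = 1969/2000 ≈ 0.984500
step 2 [1y] zero: DF = P = 9417/10000 ≈ 0.941700
step 3 [1.5y] swap r/2=355/9399: DF=(1 − 355/9399·(0.984500+0.941700))/(1+355/9399) = 1787/2000 ≈ 0.893500
step 4 [2y] swap r/2=1228/36969: DF=(1 − 1228/36969·(0.984500+0.941700+0.893500))/(1+1228/36969) = 2193/2500 ≈ 0.877200
step 5 [2.5y] zero: DF = P = 4217/5000 ≈ 0.843400
step 6 [3y] swap r/2=1852/53551: DF=(1 − 1852/53551·(0.984500+0.941700+0.893500+0.877200+0.843400))/(1+1852/53551) = 2037/2500 ≈ 0.814800
step 7 [3.5y] bond c/2=9/800: DF=(6960431/8000000 − 9/800·(0.984500+0.941700+0.893500+0.877200+0.843400+0.814800))/(1+9/800) = 1001/1250 ≈ 0.800800

1 1/2 1969/2000
2 1 9417/10000
3 3/2 1787/2000
4 2 2193/2500
5 5/2 4217/5000
6 3 2037/2500
7 7/2 1001/1250
DF(1.5y) = 1787/2000 ≈ 0.893500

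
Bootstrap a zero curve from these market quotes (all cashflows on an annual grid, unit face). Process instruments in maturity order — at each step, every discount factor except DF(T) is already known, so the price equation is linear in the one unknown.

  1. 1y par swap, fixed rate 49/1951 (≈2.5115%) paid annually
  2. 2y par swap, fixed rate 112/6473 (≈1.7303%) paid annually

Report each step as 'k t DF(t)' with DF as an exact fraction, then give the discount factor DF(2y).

step 1 [1y] swap r/1=49/1951: DF=(1 − 49/1951·(0))/(1+49/1951) = 1951/2000 ≈ 0.975500
step 2 [2y] swap r/1=112/6473: DF=(1 − 112/6473·(0.975500))/(1+112/6473) = 604/625 ≈ 0.966400

1 1 1951/2000
2 2 604/625
DF(2y) = 604/625 ≈ 0.966400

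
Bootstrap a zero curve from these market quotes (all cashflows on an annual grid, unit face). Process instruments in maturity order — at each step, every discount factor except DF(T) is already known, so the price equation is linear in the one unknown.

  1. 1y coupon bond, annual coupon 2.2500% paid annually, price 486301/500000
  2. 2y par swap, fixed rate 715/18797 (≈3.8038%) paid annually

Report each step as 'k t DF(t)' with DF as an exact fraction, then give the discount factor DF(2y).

step 1 [1y] bond c/1=9/400: DF=(486301/500000 − 9/400·(0))/(1+9/400) = 1189/1250 ≈ 0.951200
step 2 [2y] swap r/1=715/18797: DF=(1 − 715/18797·(0.951200))/(1+715/18797) = 1857/2000 ≈ 0.928500

1 1 1189/1250
2 2 1857/2000
DF(2y) = 1857/2000 ≈ 0.928500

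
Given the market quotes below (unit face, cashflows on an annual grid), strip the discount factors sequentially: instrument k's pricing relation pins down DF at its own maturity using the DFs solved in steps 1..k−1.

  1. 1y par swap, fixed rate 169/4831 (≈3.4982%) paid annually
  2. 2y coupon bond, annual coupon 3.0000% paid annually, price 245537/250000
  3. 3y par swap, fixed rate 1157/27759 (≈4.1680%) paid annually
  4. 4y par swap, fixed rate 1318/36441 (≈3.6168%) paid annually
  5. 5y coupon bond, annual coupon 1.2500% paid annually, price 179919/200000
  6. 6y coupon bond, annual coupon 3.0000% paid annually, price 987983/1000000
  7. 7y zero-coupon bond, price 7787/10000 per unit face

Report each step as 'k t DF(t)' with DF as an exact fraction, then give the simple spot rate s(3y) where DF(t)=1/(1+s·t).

step 1 [1y] swap r/1=169/4831: DF=(1 − 169/4831·(0))/(1+169/4831) = 4831/5000 ≈ 0.966200
step 2 [2y] bond c/1=3/100: DF=(245537/250000 − 3/100·(0.966200))/(1+3/100) = 4627/5000 ≈ 0.925400
step 3 [3y] swap r/1=1157/27759: DF=(1 − 1157/27759·(0.966200+0.925400))/(1+1157/27759) = 8843/10000 ≈ 0.884300
step 4 [4y] swap r/1=1318/36441: DF=(1 − 1318/36441·(0.966200+0.925400+0.884300))/(1+1318/36441) = 4341/5000 ≈ 0.868200
step 5 [5y] bond c/1=1/80: DF=(179919/200000 − 1/80·(0.966200+0.925400+0.884300+0.868200))/(1+1/80) = 1687/2000 ≈ 0.843500
step 6 [6y] bond c/1=3/100: DF=(987983/1000000 − 3/100·(0.966200+0.925400+0.884300+0.868200+0.843500))/(1+3/100) = 1657/2000 ≈ 0.828500
step 7 [7y] zero: DF = P = 7787/10000 ≈ 0.778700

1 1 4831/5000
2 2 4627/5000
3 3 8843/10000
4 4 4341/5000
5 5 1687/2000
6 6 1657/2000
7 7 7787/10000
s(3y) = (1/(8843/10000) − 1)/(3) = 1157/26529 ≈ 4.3613%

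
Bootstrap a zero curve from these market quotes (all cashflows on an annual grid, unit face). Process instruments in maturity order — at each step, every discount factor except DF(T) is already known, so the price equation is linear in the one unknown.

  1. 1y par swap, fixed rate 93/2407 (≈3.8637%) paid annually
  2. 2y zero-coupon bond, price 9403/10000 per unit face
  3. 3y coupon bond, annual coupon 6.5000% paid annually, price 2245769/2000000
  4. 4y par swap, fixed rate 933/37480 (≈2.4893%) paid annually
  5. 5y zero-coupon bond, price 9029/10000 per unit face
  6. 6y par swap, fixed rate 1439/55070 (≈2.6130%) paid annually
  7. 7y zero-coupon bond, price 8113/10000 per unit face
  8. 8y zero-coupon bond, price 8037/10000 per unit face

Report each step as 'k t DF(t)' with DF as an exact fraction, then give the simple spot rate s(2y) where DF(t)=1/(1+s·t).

1 1 2407/2500
2 2 9403/10000
3 3 4691/5000
4 4 9067/10000
5 5 9029/10000
6 6 8561/10000
7 7 8113/10000
8 8 8037/10000
s(2y) = (1/(9403/10000) − 1)/(2) = 597/18806 ≈ 3.1745%

step 1 [1y] swap r/1=93/2407: DF=(1 − 93/2407·(0))/(1+93/2407) = 2407/2500 ≈ 0.962800
step 2 [2y] zero: DF = P = 9403/10000 ≈ 0.940300
step 3 [3y] bond c/1=13/200: DF=(2245769/2000000 − 13/200·(0.962800+0.940300))/(1+13/200) = 4691/5000 ≈ 0.938200
step 4 [4y] swap r/1=933/37480: DF=(1 − 933/37480·(0.962800+0.940300+0.938200))/(1+933/37480) = 9067/10000 ≈ 0.906700
step 5 [5y] zero: DF = P = 9029/10000 ≈ 0.902900
step 6 [6y] swap r/1=1439/55070: DF=(1 − 1439/55070·(0.962800+0.940300+0.938200+0.906700+0.902900))/(1+1439/55070) = 8561/10000 ≈ 0.856100
step 7 [7y] zero: DF = P = 8113/10000 ≈ 0.811300
step 8 [8y] zero: DF = P = 8037/10000 ≈ 0.803700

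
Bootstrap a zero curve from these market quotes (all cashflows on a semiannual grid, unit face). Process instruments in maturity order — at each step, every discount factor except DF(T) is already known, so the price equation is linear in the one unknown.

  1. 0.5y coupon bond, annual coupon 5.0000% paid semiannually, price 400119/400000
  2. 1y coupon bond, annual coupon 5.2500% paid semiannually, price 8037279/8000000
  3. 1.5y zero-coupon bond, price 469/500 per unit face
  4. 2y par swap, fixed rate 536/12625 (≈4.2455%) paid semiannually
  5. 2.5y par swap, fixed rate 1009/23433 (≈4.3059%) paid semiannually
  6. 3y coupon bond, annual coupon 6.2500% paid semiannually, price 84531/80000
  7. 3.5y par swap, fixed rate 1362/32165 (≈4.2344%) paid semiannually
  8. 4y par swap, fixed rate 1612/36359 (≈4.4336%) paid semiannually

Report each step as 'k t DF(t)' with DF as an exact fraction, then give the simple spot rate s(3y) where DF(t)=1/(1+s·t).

1 1/2 9759/10000
2 1 477/500
3 3/2 469/500
4 2 2299/2500
5 5/2 8991/10000
6 3 4413/5000
7 7/2 4319/5000
8 4 2097/2500
s(3y) = (1/(4413/5000) − 1)/(3) = 587/13239 ≈ 4.4339%

step 1 [0.5y] bond c/2=1/40: DF=(400119/400000 − 1/40·(0))/(1+1/40) = 9759/10000 ≈ 0.975900
step 2 [1y] bond c/2=21/800: DF=(8037279/8000000 − 21/800·(0.975900))/(1+21/800) = 477/500 ≈ 0.954000
step 3 [1.5y] zero: DF = P = 469/500 ≈ 0.938000
step 4 [2y] swap r/2=268/12625: DF=(1 − 268/12625·(0.975900+0.954000+0.938000))/(1+268/12625) = 2299/2500 ≈ 0.919600
step 5 [2.5y] swap r/2=1009/46866: DF=(1 − 1009/46866·(0.975900+0.954000+0.938000+0.919600))/(1+1009/46866) = 8991/10000 ≈ 0.899100
step 6 [3y] bond c/2=1/32: DF=(84531/80000 − 1/32·(0.975900+0.954000+0.938000+0.919600+0.899100))/(1+1/32) = 4413/5000 ≈ 0.882600
step 7 [3.5y] swap r/2=681/32165: DF=(1 − 681/32165·(0.975900+0.954000+0.938000+0.919600+0.899100+0.882600))/(1+681/32165) = 4319/5000 ≈ 0.863800
step 8 [4y] swap r/2=806/36359: DF=(1 − 806/36359·(0.975900+0.954000+0.938000+0.919600+0.899100+0.882600+0.863800))/(1+806/36359) = 2097/2500 ≈ 0.838800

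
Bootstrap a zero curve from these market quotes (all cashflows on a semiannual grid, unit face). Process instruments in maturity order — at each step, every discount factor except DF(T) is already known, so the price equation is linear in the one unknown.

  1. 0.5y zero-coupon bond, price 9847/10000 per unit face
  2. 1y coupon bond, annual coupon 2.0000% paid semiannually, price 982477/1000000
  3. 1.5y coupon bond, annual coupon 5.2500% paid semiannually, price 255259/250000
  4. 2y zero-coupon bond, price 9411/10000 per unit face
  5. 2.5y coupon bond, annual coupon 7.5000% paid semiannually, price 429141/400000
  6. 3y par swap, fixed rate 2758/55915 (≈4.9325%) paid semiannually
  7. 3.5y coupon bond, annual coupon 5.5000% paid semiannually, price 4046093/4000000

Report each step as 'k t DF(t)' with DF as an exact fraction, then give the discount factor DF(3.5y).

1 1/2 9847/10000
2 1 963/1000
3 3/2 9451/10000
4 2 9411/10000
5 5/2 1791/2000
6 3 8621/10000
7 7/2 2087/2500
DF(3.5y) = 2087/2500 ≈ 0.834800

step 1 [0.5y] zero: DF = P = 9847/10000 ≈ 0.984700
step 2 [1y] bond c/2=1/100: DF=(982477/1000000 − 1/100·(0.984700))/(1+1/100) = 963/1000 ≈ 0.963000
step 3 [1.5y] bond c/2=21/800: DF=(255259/250000 − 21/800·(0.984700+0.963000))/(1+21/800) = 9451/10000 ≈ 0.945100
step 4 [2y] zero: DF = P = 9411/10000 ≈ 0.941100
step 5 [2.5y] bond c/2=3/80: DF=(429141/400000 − 3/80·(0.984700+0.963000+0.945100+0.941100))/(1+3/80) = 1791/2000 ≈ 0.895500
step 6 [3y] swap r/2=1379/55915: DF=(1 − 1379/55915·(0.984700+0.963000+0.945100+0.941100+0.895500))/(1+1379/55915) = 8621/10000 ≈ 0.862100
step 7 [3.5y] bond c/2=11/400: DF=(4046093/4000000 − 11/400·(0.984700+0.963000+0.945100+0.941100+0.895500+0.862100))/(1+11/400) = 2087/2500 ≈ 0.834800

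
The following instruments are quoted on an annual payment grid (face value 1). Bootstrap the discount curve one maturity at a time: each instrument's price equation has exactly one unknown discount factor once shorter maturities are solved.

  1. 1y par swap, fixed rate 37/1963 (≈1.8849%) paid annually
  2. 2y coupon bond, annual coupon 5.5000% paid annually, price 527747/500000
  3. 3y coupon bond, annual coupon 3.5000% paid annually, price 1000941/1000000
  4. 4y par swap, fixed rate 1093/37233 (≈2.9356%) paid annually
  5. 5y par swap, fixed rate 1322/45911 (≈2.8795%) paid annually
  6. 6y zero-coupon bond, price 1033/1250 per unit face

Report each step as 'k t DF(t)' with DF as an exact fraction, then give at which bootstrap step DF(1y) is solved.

1 1 1963/2000
2 2 9493/10000
3 3 4509/5000
4 4 8907/10000
5 5 4339/5000
6 6 1033/1250
DF(1y) is solved at step 1

step 1 [1y] swap r/1=37/1963: DF=(1 − 37/1963·(0))/(1+37/1963) = 1963/2000 ≈ 0.981500
step 2 [2y] bond c/1=11/200: DF=(527747/500000 − 11/200·(0.981500))/(1+11/200) = 9493/10000 ≈ 0.949300
step 3 [3y] bond c/1=7/200: DF=(1000941/1000000 − 7/200·(0.981500+0.949300))/(1+7/200) = 4509/5000 ≈ 0.901800
step 4 [4y] swap r/1=1093/37233: DF=(1 − 1093/37233·(0.981500+0.949300+0.901800))/(1+1093/37233) = 8907/10000 ≈ 0.890700
step 5 [5y] swap r/1=1322/45911: DF=(1 − 1322/45911·(0.981500+0.949300+0.901800+0.890700))/(1+1322/45911) = 4339/5000 ≈ 0.867800
step 6 [6y] zero: DF = P = 1033/1250 ≈ 0.826400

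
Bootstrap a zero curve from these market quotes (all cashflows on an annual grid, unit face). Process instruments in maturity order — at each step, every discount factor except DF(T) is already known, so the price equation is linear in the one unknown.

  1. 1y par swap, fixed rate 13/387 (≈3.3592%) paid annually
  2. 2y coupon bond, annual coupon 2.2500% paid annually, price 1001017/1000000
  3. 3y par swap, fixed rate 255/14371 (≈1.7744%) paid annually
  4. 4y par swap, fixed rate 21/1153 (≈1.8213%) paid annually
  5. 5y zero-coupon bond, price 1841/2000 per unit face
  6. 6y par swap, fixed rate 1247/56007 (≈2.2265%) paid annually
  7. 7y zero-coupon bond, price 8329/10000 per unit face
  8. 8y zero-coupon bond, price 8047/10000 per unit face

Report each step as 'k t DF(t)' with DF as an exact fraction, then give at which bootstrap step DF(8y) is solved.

1 1 387/400
2 2 9577/10000
3 3 949/1000
4 4 9307/10000
5 5 1841/2000
6 6 8753/10000
7 7 8329/10000
8 8 8047/10000
DF(8y) is solved at step 8

step 1 [1y] swap r/1=13/387: DF=(1 − 13/387·(0))/(1+13/387) = 387/400 ≈ 0.967500
step 2 [2y] bond c/1=9/400: DF=(1001017/1000000 − 9/400·(0.967500))/(1+9/400) = 9577/10000 ≈ 0.957700
step 3 [3y] swap r/1=255/14371: DF=(1 − 255/14371·(0.967500+0.957700))/(1+255/14371) = 949/1000 ≈ 0.949000
step 4 [4y] swap r/1=21/1153: DF=(1 − 21/1153·(0.967500+0.957700+0.949000))/(1+21/1153) = 9307/10000 ≈ 0.930700
step 5 [5y] zero: DF = P = 1841/2000 ≈ 0.920500
step 6 [6y] swap r/1=1247/56007: DF=(1 − 1247/56007·(0.967500+0.957700+0.949000+0.930700+0.920500))/(1+1247/56007) = 8753/10000 ≈ 0.875300
step 7 [7y] zero: DF = P = 8329/10000 ≈ 0.832900
step 8 [8y] zero: DF = P = 8047/10000 ≈ 0.804700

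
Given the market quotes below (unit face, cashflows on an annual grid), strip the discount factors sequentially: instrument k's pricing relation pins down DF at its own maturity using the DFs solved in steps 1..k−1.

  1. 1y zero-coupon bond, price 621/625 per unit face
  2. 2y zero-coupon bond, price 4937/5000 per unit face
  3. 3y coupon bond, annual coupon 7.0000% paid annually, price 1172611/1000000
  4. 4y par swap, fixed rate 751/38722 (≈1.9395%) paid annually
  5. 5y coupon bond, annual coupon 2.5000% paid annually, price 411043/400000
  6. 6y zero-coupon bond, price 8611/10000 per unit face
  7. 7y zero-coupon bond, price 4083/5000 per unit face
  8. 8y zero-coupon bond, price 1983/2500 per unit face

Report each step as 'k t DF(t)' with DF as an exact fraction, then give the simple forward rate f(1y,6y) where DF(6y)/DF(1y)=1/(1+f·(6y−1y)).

step 1 [1y] zero: DF = P = 621/625 ≈ 0.993600
step 2 [2y] zero: DF = P = 4937/5000 ≈ 0.987400
step 3 [3y] bond c/1=7/100: DF=(1172611/1000000 − 7/100·(0.993600+0.987400))/(1+7/100) = 9663/10000 ≈ 0.966300
step 4 [4y] swap r/1=751/38722: DF=(1 − 751/38722·(0.993600+0.987400+0.966300))/(1+751/38722) = 9249/10000 ≈ 0.924900
step 5 [5y] bond c/1=1/40: DF=(411043/400000 − 1/40·(0.993600+0.987400+0.966300+0.924900))/(1+1/40) = 9081/10000 ≈ 0.908100
step 6 [6y] zero: DF = P = 8611/10000 ≈ 0.861100
step 7 [7y] zero: DF = P = 4083/5000 ≈ 0.816600
step 8 [8y] zero: DF = P = 1983/2500 ≈ 0.793200

1 1 621/625
2 2 4937/5000
3 3 9663/10000
4 4 9249/10000
5 5 9081/10000
6 6 8611/10000
7 7 4083/5000
8 8 1983/2500
f(1y,6y) = ((621/625)/(8611/10000) − 1)/(5) = 265/8611 ≈ 3.0775%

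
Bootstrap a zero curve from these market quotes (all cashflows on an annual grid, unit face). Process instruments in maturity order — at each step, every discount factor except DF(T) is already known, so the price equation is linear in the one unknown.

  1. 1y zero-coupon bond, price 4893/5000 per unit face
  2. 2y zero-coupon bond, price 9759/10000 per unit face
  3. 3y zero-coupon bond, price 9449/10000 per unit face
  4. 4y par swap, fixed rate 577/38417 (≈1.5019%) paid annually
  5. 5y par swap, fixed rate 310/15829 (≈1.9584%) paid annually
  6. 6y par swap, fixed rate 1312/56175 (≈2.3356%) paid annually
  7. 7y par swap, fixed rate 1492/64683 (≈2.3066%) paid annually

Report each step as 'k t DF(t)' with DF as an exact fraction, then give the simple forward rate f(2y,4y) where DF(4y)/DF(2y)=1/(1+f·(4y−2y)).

step 1 [1y] zero: DF = P = 4893/5000 ≈ 0.978600
step 2 [2y] zero: DF = P = 9759/10000 ≈ 0.975900
step 3 [3y] zero: DF = P = 9449/10000 ≈ 0.944900
step 4 [4y] swap r/1=577/38417: DF=(1 − 577/38417·(0.978600+0.975900+0.944900))/(1+577/38417) = 9423/10000 ≈ 0.942300
step 5 [5y] swap r/1=310/15829: DF=(1 − 310/15829·(0.978600+0.975900+0.944900+0.942300))/(1+310/15829) = 907/1000 ≈ 0.907000
step 6 [6y] swap r/1=1312/56175: DF=(1 − 1312/56175·(0.978600+0.975900+0.944900+0.942300+0.907000))/(1+1312/56175) = 543/625 ≈ 0.868800
step 7 [7y] swap r/1=1492/64683: DF=(1 − 1492/64683·(0.978600+0.975900+0.944900+0.942300+0.907000+0.868800))/(1+1492/64683) = 2127/2500 ≈ 0.850800

1 1 4893/5000
2 2 9759/10000
3 3 9449/10000
4 4 9423/10000
5 5 907/1000
6 6 543/625
7 7 2127/2500
f(2y,4y) = ((9759/10000)/(9423/10000) − 1)/(2) = 56/3141 ≈ 1.7829%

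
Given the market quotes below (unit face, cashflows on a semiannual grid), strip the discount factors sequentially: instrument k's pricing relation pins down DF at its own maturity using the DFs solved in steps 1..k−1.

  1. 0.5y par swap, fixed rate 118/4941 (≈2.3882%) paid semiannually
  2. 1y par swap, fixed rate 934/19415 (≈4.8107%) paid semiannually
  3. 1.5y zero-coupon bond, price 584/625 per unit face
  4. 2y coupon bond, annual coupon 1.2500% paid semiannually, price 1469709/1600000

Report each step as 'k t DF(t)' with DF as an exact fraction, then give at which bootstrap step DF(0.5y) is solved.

step 1 [0.5y] swap r/2=59/4941: DF=(1 − 59/4941·(0))/(1+59/4941) = 4941/5000 ≈ 0.988200
step 2 [1y] swap r/2=467/19415: DF=(1 − 467/19415·(0.988200))/(1+467/19415) = 9533/10000 ≈ 0.953300
step 3 [1.5y] zero: DF = P = 584/625 ≈ 0.934400
step 4 [2y] bond c/2=1/160: DF=(1469709/1600000 − 1/160·(0.988200+0.953300+0.934400))/(1+1/160) = 179/200 ≈ 0.895000

1 1/2 4941/5000
2 1 9533/10000
3 3/2 584/625
4 2 179/200
DF(0.5y) is solved at step 1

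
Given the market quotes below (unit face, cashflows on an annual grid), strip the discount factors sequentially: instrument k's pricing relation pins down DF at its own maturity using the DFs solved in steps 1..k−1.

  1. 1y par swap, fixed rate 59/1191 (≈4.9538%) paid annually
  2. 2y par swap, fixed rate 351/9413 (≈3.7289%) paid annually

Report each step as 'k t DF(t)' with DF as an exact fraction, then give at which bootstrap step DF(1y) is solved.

step 1 [1y] swap r/1=59/1191: DF=(1 − 59/1191·(0))/(1+59/1191) = 1191/1250 ≈ 0.952800
step 2 [2y] swap r/1=351/9413: DF=(1 − 351/9413·(0.952800))/(1+351/9413) = 4649/5000 ≈ 0.929800

1 1 1191/1250
2 2 4649/5000
DF(1y) is solved at step 1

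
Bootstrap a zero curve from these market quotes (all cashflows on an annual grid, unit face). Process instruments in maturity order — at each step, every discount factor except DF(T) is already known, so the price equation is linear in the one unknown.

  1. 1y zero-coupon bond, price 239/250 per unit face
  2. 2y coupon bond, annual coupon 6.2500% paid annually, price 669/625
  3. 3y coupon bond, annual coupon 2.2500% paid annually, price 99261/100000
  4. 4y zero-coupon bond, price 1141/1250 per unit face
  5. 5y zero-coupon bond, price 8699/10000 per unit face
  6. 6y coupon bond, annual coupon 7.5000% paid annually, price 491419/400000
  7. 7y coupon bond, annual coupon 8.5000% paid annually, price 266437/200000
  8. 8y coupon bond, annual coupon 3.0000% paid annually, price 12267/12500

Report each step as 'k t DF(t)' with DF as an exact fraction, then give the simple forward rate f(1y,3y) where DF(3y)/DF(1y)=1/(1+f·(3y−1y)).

step 1 [1y] zero: DF = P = 239/250 ≈ 0.956000
step 2 [2y] bond c/1=1/16: DF=(669/625 − 1/16·(0.956000))/(1+1/16) = 1189/1250 ≈ 0.951200
step 3 [3y] bond c/1=9/400: DF=(99261/100000 − 9/400·(0.956000+0.951200))/(1+9/400) = 1161/1250 ≈ 0.928800
step 4 [4y] zero: DF = P = 1141/1250 ≈ 0.912800
step 5 [5y] zero: DF = P = 8699/10000 ≈ 0.869900
step 6 [6y] bond c/1=3/40: DF=(491419/400000 − 3/40·(0.956000+0.951200+0.928800+0.912800+0.869900))/(1+3/40) = 4103/5000 ≈ 0.820600
step 7 [7y] bond c/1=17/200: DF=(266437/200000 − 17/200·(0.956000+0.951200+0.928800+0.912800+0.869900+0.820600))/(1+17/200) = 8017/10000 ≈ 0.801700
step 8 [8y] bond c/1=3/100: DF=(12267/12500 − 3/100·(0.956000+0.951200+0.928800+0.912800+0.869900+0.820600+0.801700))/(1+3/100) = 771/1000 ≈ 0.771000

1 1 239/250
2 2 1189/1250
3 3 1161/1250
4 4 1141/1250
5 5 8699/10000
6 6 4103/5000
7 7 8017/10000
8 8 771/1000
f(1y,3y) = ((239/250)/(1161/1250) − 1)/(2) = 17/1161 ≈ 1.4643%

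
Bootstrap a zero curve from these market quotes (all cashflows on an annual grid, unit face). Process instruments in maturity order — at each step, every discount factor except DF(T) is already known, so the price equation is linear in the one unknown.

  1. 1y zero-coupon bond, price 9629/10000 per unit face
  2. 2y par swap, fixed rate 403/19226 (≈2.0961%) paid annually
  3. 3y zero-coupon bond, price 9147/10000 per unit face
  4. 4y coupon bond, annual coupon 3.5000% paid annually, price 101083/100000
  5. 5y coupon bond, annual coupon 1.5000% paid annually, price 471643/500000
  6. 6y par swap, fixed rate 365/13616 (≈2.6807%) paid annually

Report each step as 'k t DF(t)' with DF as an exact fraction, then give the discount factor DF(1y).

1 1 9629/10000
2 2 9597/10000
3 3 9147/10000
4 4 8807/10000
5 5 1093/1250
6 6 427/500
DF(1y) = 9629/10000 ≈ 0.962900

step 1 [1y] zero: DF = P = 9629/10000 ≈ 0.962900
step 2 [2y] swap r/1=403/19226: DF=(1 − 403/19226·(0.962900))/(1+403/19226) = 9597/10000 ≈ 0.959700
step 3 [3y] zero: DF = P = 9147/10000 ≈ 0.914700
step 4 [4y] bond c/1=7/200: DF=(101083/100000 − 7/200·(0.962900+0.959700+0.914700))/(1+7/200) = 8807/10000 ≈ 0.880700
step 5 [5y] bond c/1=3/200: DF=(471643/500000 − 3/200·(0.962900+0.959700+0.914700+0.880700))/(1+3/200) = 1093/1250 ≈ 0.874400
step 6 [6y] swap r/1=365/13616: DF=(1 − 365/13616·(0.962900+0.959700+0.914700+0.880700+0.874400))/(1+365/13616) = 427/500 ≈ 0.854000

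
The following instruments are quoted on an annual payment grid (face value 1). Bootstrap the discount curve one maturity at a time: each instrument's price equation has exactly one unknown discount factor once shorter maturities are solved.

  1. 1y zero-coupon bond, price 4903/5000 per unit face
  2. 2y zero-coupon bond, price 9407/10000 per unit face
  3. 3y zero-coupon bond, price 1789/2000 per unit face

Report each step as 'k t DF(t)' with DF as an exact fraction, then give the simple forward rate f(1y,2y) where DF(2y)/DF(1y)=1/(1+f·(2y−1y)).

step 1 [1y] zero: DF = P = 4903/5000 ≈ 0.980600
step 2 [2y] zero: DF = P = 9407/10000 ≈ 0.940700
step 3 [3y] zero: DF = P = 1789/2000 ≈ 0.894500

1 1 4903/5000
2 2 9407/10000
3 3 1789/2000
f(1y,2y) = ((4903/5000)/(9407/10000) − 1)/(1) = 399/9407 ≈ 4.2415%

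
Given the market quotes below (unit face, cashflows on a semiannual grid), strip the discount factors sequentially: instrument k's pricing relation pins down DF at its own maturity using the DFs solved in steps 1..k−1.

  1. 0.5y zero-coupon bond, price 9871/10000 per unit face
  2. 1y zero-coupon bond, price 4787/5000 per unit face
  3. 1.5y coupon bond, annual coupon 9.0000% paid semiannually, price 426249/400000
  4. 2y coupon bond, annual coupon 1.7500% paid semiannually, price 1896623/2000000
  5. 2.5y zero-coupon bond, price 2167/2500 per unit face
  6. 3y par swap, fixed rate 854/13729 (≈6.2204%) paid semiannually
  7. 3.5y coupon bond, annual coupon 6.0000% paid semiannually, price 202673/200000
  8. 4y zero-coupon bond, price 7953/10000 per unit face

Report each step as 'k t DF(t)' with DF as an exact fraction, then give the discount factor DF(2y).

step 1 [0.5y] zero: DF = P = 9871/10000 ≈ 0.987100
step 2 [1y] zero: DF = P = 4787/5000 ≈ 0.957400
step 3 [1.5y] bond c/2=9/200: DF=(426249/400000 − 9/200·(0.987100+0.957400))/(1+9/200) = 117/125 ≈ 0.936000
step 4 [2y] bond c/2=7/800: DF=(1896623/2000000 − 7/800·(0.987100+0.957400+0.936000))/(1+7/800) = 9151/10000 ≈ 0.915100
step 5 [2.5y] zero: DF = P = 2167/2500 ≈ 0.866800
step 6 [3y] swap r/2=427/13729: DF=(1 − 427/13729·(0.987100+0.957400+0.936000+0.915100+0.866800))/(1+427/13729) = 2073/2500 ≈ 0.829200
step 7 [3.5y] bond c/2=3/100: DF=(202673/200000 − 3/100·(0.987100+0.957400+0.936000+0.915100+0.866800+0.829200))/(1+3/100) = 8239/10000 ≈ 0.823900
step 8 [4y] zero: DF = P = 7953/10000 ≈ 0.795300

1 1/2 9871/10000
2 1 4787/5000
3 3/2 117/125
4 2 9151/10000
5 5/2 2167/2500
6 3 2073/2500
7 7/2 8239/10000
8 4 7953/10000
DF(2y) = 9151/10000 ≈ 0.915100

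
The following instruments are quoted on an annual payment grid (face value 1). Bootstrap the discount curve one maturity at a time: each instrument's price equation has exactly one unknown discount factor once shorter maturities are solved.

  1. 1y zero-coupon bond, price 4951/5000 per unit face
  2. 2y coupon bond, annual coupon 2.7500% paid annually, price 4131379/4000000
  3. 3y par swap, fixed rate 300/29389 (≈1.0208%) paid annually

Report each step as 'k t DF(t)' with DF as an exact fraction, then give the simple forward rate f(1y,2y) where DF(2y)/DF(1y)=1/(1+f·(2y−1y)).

step 1 [1y] zero: DF = P = 4951/5000 ≈ 0.990200
step 2 [2y] bond c/1=11/400: DF=(4131379/4000000 − 11/400·(0.990200))/(1+11/400) = 9787/10000 ≈ 0.978700
step 3 [3y] swap r/1=300/29389: DF=(1 − 300/29389·(0.990200+0.978700))/(1+300/29389) = 97/100 ≈ 0.970000

1 1 4951/5000
2 2 9787/10000
3 3 97/100
f(1y,2y) = ((4951/5000)/(9787/10000) − 1)/(1) = 115/9787 ≈ 1.1750%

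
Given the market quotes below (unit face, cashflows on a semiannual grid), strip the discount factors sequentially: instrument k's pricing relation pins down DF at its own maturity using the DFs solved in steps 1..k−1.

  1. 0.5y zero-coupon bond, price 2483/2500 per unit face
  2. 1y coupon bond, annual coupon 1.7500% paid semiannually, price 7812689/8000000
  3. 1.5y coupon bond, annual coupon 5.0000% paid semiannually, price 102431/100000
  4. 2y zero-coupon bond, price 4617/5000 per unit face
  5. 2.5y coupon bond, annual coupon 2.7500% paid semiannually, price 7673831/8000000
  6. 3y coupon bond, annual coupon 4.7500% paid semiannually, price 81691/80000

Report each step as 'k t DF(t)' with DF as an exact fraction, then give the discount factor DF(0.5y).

step 1 [0.5y] zero: DF = P = 2483/2500 ≈ 0.993200
step 2 [1y] bond c/2=7/800: DF=(7812689/8000000 − 7/800·(0.993200))/(1+7/800) = 1919/2000 ≈ 0.959500
step 3 [1.5y] bond c/2=1/40: DF=(102431/100000 − 1/40·(0.993200+0.959500))/(1+1/40) = 9517/10000 ≈ 0.951700
step 4 [2y] zero: DF = P = 4617/5000 ≈ 0.923400
step 5 [2.5y] bond c/2=11/800: DF=(7673831/8000000 − 11/800·(0.993200+0.959500+0.951700+0.923400))/(1+11/800) = 8943/10000 ≈ 0.894300
step 6 [3y] bond c/2=19/800: DF=(81691/80000 − 19/800·(0.993200+0.959500+0.951700+0.923400+0.894300))/(1+19/800) = 8879/10000 ≈ 0.887900

1 1/2 2483/2500
2 1 1919/2000
3 3/2 9517/10000
4 2 4617/5000
5 5/2 8943/10000
6 3 8879/10000
DF(0.5y) = 2483/2500 ≈ 0.993200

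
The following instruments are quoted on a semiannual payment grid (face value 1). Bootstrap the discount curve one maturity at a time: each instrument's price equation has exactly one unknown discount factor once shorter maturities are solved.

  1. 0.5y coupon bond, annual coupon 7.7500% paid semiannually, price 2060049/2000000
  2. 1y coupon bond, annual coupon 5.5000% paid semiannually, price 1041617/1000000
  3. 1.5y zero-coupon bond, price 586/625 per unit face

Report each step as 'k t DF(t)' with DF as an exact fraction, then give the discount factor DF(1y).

1 1/2 2479/2500
2 1 617/625
3 3/2 586/625
DF(1y) = 617/625 ≈ 0.987200

step 1 [0.5y] bond c/2=31/800: DF=(2060049/2000000 − 31/800·(0))/(1+31/800) = 2479/2500 ≈ 0.991600
step 2 [1y] bond c/2=11/400: DF=(1041617/1000000 − 11/400·(0.991600))/(1+11/400) = 617/625 ≈ 0.987200
step 3 [1.5y] zero: DF = P = 586/625 ≈ 0.937600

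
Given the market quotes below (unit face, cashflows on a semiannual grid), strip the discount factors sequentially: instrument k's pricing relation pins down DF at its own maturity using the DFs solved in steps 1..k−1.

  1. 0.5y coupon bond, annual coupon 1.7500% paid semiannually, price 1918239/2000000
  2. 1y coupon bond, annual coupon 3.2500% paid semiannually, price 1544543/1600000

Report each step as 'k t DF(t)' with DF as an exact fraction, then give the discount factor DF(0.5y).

step 1 [0.5y] bond c/2=7/800: DF=(1918239/2000000 − 7/800·(0))/(1+7/800) = 2377/2500 ≈ 0.950800
step 2 [1y] bond c/2=13/800: DF=(1544543/1600000 − 13/800·(0.950800))/(1+13/800) = 9347/10000 ≈ 0.934700

1 1/2 2377/2500
2 1 9347/10000
DF(0.5y) = 2377/2500 ≈ 0.950800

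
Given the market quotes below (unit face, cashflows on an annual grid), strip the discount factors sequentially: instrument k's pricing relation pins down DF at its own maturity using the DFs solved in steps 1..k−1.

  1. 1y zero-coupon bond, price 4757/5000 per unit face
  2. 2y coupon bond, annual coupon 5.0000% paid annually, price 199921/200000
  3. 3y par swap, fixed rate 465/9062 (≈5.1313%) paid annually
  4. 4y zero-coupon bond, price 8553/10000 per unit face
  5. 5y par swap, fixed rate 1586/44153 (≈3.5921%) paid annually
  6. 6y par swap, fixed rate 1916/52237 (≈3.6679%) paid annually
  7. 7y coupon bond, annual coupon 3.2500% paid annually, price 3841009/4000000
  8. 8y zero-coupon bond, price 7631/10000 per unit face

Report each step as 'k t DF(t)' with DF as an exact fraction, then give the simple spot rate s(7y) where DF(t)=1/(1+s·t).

step 1 [1y] zero: DF = P = 4757/5000 ≈ 0.951400
step 2 [2y] bond c/1=1/20: DF=(199921/200000 − 1/20·(0.951400))/(1+1/20) = 9067/10000 ≈ 0.906700
step 3 [3y] swap r/1=465/9062: DF=(1 − 465/9062·(0.951400+0.906700))/(1+465/9062) = 1721/2000 ≈ 0.860500
step 4 [4y] zero: DF = P = 8553/10000 ≈ 0.855300
step 5 [5y] swap r/1=1586/44153: DF=(1 − 1586/44153·(0.951400+0.906700+0.860500+0.855300))/(1+1586/44153) = 4207/5000 ≈ 0.841400
step 6 [6y] swap r/1=1916/52237: DF=(1 − 1916/52237·(0.951400+0.906700+0.860500+0.855300+0.841400))/(1+1916/52237) = 2021/2500 ≈ 0.808400
step 7 [7y] bond c/1=13/400: DF=(3841009/4000000 − 13/400·(0.951400+0.906700+0.860500+0.855300+0.841400+0.808400))/(1+13/400) = 957/1250 ≈ 0.765600
step 8 [8y] zero: DF = P = 7631/10000 ≈ 0.763100

1 1 4757/5000
2 2 9067/10000
3 3 1721/2000
4 4 8553/10000
5 5 4207/5000
6 6 2021/2500
7 7 957/1250
8 8 7631/10000
s(7y) = (1/(957/1250) − 1)/(7) = 293/6699 ≈ 4.3738%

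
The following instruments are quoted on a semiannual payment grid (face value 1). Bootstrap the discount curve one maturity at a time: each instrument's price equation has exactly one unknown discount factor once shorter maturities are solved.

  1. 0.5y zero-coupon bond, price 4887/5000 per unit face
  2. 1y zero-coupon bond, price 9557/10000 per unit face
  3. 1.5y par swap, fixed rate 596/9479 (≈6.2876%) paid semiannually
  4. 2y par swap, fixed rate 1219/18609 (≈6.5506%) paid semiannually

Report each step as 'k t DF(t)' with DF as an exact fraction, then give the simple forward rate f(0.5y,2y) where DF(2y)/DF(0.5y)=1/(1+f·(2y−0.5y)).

step 1 [0.5y] zero: DF = P = 4887/5000 ≈ 0.977400
step 2 [1y] zero: DF = P = 9557/10000 ≈ 0.955700
step 3 [1.5y] swap r/2=298/9479: DF=(1 − 298/9479·(0.977400+0.955700))/(1+298/9479) = 4553/5000 ≈ 0.910600
step 4 [2y] swap r/2=1219/37218: DF=(1 − 1219/37218·(0.977400+0.955700+0.910600))/(1+1219/37218) = 8781/10000 ≈ 0.878100

1 1/2 4887/5000
2 1 9557/10000
3 3/2 4553/5000
4 2 8781/10000
f(0.5y,2y) = ((4887/5000)/(8781/10000) − 1)/(3/2) = 662/8781 ≈ 7.5390%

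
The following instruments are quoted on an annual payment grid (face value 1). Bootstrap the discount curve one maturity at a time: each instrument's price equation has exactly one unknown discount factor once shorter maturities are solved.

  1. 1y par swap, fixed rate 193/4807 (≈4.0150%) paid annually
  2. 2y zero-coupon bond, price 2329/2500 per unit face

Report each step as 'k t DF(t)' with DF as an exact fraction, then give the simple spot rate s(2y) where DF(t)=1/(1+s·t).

step 1 [1y] swap r/1=193/4807: DF=(1 − 193/4807·(0))/(1+193/4807) = 4807/5000 ≈ 0.961400
step 2 [2y] zero: DF = P = 2329/2500 ≈ 0.931600

1 1 4807/5000
2 2 2329/2500
s(2y) = (1/(2329/2500) − 1)/(2) = 171/4658 ≈ 3.6711%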